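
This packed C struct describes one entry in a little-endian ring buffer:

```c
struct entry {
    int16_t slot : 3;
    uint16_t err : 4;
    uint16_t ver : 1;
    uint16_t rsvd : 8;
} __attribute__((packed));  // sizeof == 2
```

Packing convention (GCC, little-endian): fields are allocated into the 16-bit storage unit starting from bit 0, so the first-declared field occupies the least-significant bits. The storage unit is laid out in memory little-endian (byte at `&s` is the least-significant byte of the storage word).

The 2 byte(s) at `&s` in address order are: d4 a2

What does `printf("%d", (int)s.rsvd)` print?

[0]=0xd4 [1]=0xa2 (little-endian) → word 0xa2d4
slot [0+:3] = (word>>0) & 0x7 = 4
err [3+:4] = (word>>3) & 0xf = 10
ver [7+:1] = (word>>7) & 0x1 = 1
rsvd [8+:8] = (word>>8) & 0xff = 162  ←

162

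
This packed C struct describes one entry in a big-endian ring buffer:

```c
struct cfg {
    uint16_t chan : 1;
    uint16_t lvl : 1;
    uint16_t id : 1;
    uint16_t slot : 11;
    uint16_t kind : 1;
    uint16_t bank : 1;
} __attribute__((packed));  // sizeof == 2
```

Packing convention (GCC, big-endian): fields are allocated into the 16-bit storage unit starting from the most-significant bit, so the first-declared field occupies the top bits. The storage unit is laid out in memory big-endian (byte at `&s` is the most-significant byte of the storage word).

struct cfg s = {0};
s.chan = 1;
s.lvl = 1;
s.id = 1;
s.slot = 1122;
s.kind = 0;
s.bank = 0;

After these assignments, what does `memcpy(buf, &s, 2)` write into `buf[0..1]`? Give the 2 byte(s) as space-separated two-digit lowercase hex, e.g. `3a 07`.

f1 88

chan (1b) val=1 bits=0x1 at bit 15: 0x8000
lvl (1b) val=1 bits=0x1 at bit 14: 0xc000
id (1b) val=1 bits=0x1 at bit 13: 0xe000
slot (11b) val=1122 bits=0x462 at bit 2: 0xf188
kind (1b) val=0 bits=0x0 at bit 1: 0xf188
bank (1b) val=0 bits=0x0 at bit 0: 0xf188
word = 0xf188 → big-endian bytes:
  [0]=0xf1  [1]=0x88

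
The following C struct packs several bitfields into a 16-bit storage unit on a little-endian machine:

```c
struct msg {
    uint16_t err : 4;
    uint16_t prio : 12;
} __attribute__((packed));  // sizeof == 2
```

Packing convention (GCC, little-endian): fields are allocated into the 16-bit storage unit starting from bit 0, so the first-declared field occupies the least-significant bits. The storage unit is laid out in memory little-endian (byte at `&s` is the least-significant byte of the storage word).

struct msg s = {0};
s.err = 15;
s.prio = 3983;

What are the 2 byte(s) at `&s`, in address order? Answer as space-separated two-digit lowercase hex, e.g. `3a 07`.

ff f8

err (4b) val=15 bits=0xf at bit 0: 0x000f
prio (12b) val=3983 bits=0xf8f at bit 4: 0xf8ff
word = 0xf8ff → little-endian bytes:
  [0]=0xff  [1]=0xf8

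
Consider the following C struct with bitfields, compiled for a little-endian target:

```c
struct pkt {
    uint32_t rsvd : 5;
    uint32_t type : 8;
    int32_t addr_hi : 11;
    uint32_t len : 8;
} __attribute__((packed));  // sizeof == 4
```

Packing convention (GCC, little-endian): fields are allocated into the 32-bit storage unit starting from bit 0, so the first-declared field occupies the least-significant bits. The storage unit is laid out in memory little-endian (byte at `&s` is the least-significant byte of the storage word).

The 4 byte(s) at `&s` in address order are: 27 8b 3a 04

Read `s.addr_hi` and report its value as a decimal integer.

468

[0]=0x27 [1]=0x8b [2]=0x3a [3]=0x04 (little-endian) → word 0x043a8b27
rsvd:5 @ bit 0 → (0x043a8b27>>0)&0x1f = 0x7
type:8 @ bit 5 → (0x043a8b27>>5)&0xff = 0x59
addr_hi:11 @ bit 13 → (0x043a8b27>>13)&0x7ff = 0x1d4  ←
len:8 @ bit 24 → (0x043a8b27>>24)&0xff = 0x4
addr_hi signed 11b, MSB=0: value = 468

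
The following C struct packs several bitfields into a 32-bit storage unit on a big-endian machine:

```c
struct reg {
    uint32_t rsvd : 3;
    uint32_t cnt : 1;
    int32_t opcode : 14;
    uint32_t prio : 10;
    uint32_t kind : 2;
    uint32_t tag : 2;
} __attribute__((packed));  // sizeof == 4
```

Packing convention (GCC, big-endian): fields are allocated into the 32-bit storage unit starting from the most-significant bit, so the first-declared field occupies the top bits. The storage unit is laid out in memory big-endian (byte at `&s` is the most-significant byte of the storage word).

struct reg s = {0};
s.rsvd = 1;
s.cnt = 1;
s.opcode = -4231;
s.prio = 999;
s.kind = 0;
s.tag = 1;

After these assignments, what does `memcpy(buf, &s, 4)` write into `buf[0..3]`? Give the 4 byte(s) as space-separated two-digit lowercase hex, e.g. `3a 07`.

3b de 7e 71

rsvd:3 = 1 → 0x1 << 29 → word 0x20000000
cnt:1 = 1 → 0x1 << 28 → word 0x30000000
opcode:14 = -4231 → 0x2f79 << 14 → word 0x3bde4000
prio:10 = 999 → 0x3e7 << 4 → word 0x3bde7e70
kind:2 = 0 → 0x0 << 2 → word 0x3bde7e70
tag:2 = 1 → 0x1 << 0 → word 0x3bde7e71
word = 0x3bde7e71 → big-endian bytes:
  [0]=0x3b  [1]=0xde  [2]=0x7e  [3]=0x71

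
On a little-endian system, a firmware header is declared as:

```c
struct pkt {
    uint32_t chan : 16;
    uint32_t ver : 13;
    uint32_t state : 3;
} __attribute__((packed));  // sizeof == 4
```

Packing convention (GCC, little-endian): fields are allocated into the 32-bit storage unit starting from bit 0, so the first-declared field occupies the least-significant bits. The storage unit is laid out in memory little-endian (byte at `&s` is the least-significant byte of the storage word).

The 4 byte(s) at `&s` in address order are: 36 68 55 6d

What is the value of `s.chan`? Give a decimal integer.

[0]=0x36 [1]=0x68 [2]=0x55 [3]=0x6d (little-endian) → word 0x6d556836
chan:16 @ bit 0 → (0x6d556836>>0)&0xffff = 0x6836  ←
ver:13 @ bit 16 → (0x6d556836>>16)&0x1fff = 0xd55
state:3 @ bit 29 → (0x6d556836>>29)&0x7 = 0x3

26678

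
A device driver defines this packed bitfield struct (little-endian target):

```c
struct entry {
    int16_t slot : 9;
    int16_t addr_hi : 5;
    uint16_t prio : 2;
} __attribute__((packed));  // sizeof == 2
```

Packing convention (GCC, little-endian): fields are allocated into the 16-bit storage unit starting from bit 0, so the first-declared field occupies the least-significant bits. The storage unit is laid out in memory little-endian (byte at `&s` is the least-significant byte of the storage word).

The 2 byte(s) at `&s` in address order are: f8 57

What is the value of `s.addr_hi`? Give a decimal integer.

11

[0]=0xf8 [1]=0x57 (little-endian) → word 0x57f8
slot:9 @ bit 0 → (0x57f8>>0)&0x1ff = 0x1f8
addr_hi:5 @ bit 9 → (0x57f8>>9)&0x1f = 0xb  ←
prio:2 @ bit 14 → (0x57f8>>14)&0x3 = 0x1
addr_hi signed 5b, MSB=0: value = 11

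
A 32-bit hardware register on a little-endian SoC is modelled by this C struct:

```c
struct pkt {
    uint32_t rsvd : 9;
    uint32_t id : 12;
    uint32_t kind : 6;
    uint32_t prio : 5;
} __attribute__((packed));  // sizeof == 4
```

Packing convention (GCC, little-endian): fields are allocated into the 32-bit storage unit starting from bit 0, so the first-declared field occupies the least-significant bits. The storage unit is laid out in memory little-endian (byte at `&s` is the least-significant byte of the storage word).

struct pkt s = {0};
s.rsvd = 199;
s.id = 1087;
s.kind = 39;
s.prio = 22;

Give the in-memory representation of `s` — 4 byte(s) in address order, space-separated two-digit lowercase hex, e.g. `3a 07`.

[0+:9] rsvd=199 & 0x1ff = 0xc7; word=0x000000c7
[9+:12] id=1087 & 0xfff = 0x43f; word=0x00087ec7
[21+:6] kind=39 & 0x3f = 0x27; word=0x04e87ec7
[27+:5] prio=22 & 0x1f = 0x16; word=0xb4e87ec7
word = 0xb4e87ec7 → little-endian bytes:
  [0]=0xc7  [1]=0x7e  [2]=0xe8  [3]=0xb4

c7 7e e8 b4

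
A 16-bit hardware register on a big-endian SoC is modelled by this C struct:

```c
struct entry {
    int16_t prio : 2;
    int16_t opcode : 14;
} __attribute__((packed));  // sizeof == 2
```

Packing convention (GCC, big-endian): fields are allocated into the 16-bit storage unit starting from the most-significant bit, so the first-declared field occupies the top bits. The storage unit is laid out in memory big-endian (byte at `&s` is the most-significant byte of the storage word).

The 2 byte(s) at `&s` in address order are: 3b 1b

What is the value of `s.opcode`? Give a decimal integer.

[0]=0x3b [1]=0x1b (big-endian) → word 0x3b1b
prio [14+:2] = (word>>14) & 0x3 = 0
opcode [0+:14] = (word>>0) & 0x3fff = 15131  ←
opcode signed 14b, MSB=1: 15131 - 16384 = -1253

-1253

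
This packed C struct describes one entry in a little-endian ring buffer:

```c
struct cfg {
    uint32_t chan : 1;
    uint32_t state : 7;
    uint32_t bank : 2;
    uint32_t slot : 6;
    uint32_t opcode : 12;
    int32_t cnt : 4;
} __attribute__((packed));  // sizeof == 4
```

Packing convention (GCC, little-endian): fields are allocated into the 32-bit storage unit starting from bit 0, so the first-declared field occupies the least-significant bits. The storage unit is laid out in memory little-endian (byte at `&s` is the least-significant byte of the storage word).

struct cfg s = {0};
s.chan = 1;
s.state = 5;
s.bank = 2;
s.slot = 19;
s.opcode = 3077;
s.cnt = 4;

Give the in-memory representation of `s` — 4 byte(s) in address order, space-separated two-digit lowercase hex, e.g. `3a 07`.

0b 4e 05 4c

chan:1 = 1 → 0x1 << 0 → word 0x00000001
state:7 = 5 → 0x5 << 1 → word 0x0000000b
bank:2 = 2 → 0x2 << 8 → word 0x0000020b
slot:6 = 19 → 0x13 << 10 → word 0x00004e0b
opcode:12 = 3077 → 0xc05 << 16 → word 0x0c054e0b
cnt:4 = 4 → 0x4 << 28 → word 0x4c054e0b
word = 0x4c054e0b → little-endian bytes:
  [0]=0x0b  [1]=0x4e  [2]=0x05  [3]=0x4c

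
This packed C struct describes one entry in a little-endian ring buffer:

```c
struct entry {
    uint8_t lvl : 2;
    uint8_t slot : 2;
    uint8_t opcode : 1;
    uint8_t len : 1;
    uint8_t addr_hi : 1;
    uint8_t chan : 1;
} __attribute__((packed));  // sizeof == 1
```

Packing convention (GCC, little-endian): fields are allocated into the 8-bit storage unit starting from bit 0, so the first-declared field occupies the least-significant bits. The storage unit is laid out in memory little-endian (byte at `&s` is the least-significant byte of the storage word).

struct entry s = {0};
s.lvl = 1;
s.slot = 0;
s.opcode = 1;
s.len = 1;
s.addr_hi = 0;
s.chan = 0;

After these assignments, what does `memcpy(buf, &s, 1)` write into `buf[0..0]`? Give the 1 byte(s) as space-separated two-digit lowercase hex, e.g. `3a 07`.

[0+:2] lvl=1 & 0x3 = 0x1; word=0x01
[2+:2] slot=0 & 0x3 = 0x0; word=0x01
[4+:1] opcode=1 & 0x1 = 0x1; word=0x11
[5+:1] len=1 & 0x1 = 0x1; word=0x31
[6+:1] addr_hi=0 & 0x1 = 0x0; word=0x31
[7+:1] chan=0 & 0x1 = 0x0; word=0x31
word = 0x31 → little-endian bytes:
  [0]=0x31

31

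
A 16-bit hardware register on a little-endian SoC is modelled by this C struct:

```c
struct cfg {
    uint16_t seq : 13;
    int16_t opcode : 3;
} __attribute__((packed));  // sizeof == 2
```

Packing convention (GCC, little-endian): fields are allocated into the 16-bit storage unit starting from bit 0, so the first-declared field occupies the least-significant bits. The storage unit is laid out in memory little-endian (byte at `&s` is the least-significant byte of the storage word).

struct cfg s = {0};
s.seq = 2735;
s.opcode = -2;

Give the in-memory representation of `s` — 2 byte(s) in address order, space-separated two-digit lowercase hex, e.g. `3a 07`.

[0+:13] seq=2735 & 0x1fff = 0xaaf; word=0x0aaf
[13+:3] opcode=-2 & 0x7 = 0x6; word=0xcaaf
word = 0xcaaf → little-endian bytes:
  [0]=0xaf  [1]=0xca

af ca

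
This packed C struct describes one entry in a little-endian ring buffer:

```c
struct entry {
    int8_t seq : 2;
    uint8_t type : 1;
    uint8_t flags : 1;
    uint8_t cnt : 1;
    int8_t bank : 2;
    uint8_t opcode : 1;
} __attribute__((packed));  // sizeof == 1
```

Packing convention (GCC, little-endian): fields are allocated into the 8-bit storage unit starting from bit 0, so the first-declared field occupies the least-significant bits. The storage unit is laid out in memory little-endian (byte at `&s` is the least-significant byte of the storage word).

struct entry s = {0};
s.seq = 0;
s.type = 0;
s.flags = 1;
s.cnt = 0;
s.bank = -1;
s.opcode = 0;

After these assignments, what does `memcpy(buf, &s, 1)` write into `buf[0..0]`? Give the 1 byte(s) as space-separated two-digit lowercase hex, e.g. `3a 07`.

seq (2b) val=0 bits=0x0 at bit 0: 0x00
type (1b) val=0 bits=0x0 at bit 2: 0x00
flags (1b) val=1 bits=0x1 at bit 3: 0x08
cnt (1b) val=0 bits=0x0 at bit 4: 0x08
bank (2b) val=-1 bits=0x3 at bit 5: 0x68
opcode (1b) val=0 bits=0x0 at bit 7: 0x68
word = 0x68 → little-endian bytes:
  [0]=0x68

68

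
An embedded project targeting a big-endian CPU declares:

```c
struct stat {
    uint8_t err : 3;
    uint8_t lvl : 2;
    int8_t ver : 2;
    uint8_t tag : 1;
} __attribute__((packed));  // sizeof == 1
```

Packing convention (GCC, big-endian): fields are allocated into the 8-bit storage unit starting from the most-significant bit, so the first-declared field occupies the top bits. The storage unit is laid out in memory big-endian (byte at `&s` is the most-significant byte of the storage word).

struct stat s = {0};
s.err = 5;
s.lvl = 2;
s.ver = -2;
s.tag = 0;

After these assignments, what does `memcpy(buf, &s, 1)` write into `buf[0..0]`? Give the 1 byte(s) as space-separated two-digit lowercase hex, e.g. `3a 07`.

[5+:3] err=5 & 0x7 = 0x5; word=0xa0
[3+:2] lvl=2 & 0x3 = 0x2; word=0xb0
[1+:2] ver=-2 & 0x3 = 0x2; word=0xb4
[0+:1] tag=0 & 0x1 = 0x0; word=0xb4
word = 0xb4 → big-endian bytes:
  [0]=0xb4

b4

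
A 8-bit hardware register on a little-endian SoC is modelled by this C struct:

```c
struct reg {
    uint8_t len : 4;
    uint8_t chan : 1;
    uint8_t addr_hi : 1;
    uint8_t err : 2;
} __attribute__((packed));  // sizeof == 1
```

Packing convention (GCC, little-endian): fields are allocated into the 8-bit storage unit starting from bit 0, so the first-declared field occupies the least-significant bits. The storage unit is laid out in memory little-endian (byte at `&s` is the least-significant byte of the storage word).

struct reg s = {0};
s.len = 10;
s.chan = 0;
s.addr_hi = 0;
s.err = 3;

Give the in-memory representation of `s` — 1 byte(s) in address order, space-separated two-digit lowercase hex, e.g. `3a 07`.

[0+:4] len=10 & 0xf = 0xa; word=0x0a
[4+:1] chan=0 & 0x1 = 0x0; word=0x0a
[5+:1] addr_hi=0 & 0x1 = 0x0; word=0x0a
[6+:2] err=3 & 0x3 = 0x3; word=0xca
word = 0xca → little-endian bytes:
  [0]=0xca

ca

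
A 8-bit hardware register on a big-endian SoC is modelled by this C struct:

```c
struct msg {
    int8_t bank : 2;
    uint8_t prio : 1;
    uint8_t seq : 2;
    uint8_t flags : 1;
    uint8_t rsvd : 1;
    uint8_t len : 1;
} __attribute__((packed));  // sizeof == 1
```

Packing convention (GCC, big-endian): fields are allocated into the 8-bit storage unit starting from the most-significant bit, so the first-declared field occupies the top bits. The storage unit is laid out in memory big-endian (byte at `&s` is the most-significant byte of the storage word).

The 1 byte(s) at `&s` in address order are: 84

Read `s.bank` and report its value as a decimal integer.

[0]=0x84 (big-endian) → word 0x84
bank [6+:2] = (word>>6) & 0x3 = 2  ←
prio [5+:1] = (word>>5) & 0x1 = 0
seq [3+:2] = (word>>3) & 0x3 = 0
flags [2+:1] = (word>>2) & 0x1 = 1
rsvd [1+:1] = (word>>1) & 0x1 = 0
len [0+:1] = (word>>0) & 0x1 = 0
bank signed 2b, MSB=1: 2 - 4 = -2

-2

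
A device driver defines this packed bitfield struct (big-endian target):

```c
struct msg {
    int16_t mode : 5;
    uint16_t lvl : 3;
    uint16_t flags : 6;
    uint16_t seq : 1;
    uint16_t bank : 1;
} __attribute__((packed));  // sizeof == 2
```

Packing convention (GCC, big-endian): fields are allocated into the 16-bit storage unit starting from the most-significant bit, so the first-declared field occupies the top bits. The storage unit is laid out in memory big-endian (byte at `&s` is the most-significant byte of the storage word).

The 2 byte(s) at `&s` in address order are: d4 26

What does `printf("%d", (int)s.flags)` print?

[0]=0xd4 [1]=0x26 (big-endian) → word 0xd426
mode:5 @ bit 11 → (0xd426>>11)&0x1f = 0x1a
lvl:3 @ bit 8 → (0xd426>>8)&0x7 = 0x4
flags:6 @ bit 2 → (0xd426>>2)&0x3f = 0x9  ←
seq:1 @ bit 1 → (0xd426>>1)&0x1 = 0x1
bank:1 @ bit 0 → (0xd426>>0)&0x1 = 0x0

9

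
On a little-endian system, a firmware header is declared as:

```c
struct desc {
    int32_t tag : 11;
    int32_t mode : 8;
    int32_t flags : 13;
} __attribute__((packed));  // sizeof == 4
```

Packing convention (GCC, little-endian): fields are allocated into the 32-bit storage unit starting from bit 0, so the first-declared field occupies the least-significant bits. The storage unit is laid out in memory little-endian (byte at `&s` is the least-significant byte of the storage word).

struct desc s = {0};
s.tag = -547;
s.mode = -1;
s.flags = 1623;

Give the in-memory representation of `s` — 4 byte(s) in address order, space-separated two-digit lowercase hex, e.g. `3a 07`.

dd fd bf 32

[0+:11] tag=-547 & 0x7ff = 0x5dd; word=0x000005dd
[11+:8] mode=-1 & 0xff = 0xff; word=0x0007fddd
[19+:13] flags=1623 & 0x1fff = 0x657; word=0x32bffddd
word = 0x32bffddd → little-endian bytes:
  [0]=0xdd  [1]=0xfd  [2]=0xbf  [3]=0x32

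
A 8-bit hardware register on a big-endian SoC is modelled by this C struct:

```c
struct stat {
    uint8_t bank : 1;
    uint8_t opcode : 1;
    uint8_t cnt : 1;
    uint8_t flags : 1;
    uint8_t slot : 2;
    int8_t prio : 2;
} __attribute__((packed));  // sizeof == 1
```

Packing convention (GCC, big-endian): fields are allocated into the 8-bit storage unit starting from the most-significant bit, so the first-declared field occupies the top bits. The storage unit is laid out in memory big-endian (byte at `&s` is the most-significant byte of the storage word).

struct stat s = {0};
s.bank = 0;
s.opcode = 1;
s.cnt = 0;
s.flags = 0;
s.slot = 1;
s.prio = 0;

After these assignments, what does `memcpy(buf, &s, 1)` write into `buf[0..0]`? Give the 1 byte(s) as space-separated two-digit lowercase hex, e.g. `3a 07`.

44

[7+:1] bank=0 & 0x1 = 0x0; word=0x00
[6+:1] opcode=1 & 0x1 = 0x1; word=0x40
[5+:1] cnt=0 & 0x1 = 0x0; word=0x40
[4+:1] flags=0 & 0x1 = 0x0; word=0x40
[2+:2] slot=1 & 0x3 = 0x1; word=0x44
[0+:2] prio=0 & 0x3 = 0x0; word=0x44
word = 0x44 → big-endian bytes:
  [0]=0x44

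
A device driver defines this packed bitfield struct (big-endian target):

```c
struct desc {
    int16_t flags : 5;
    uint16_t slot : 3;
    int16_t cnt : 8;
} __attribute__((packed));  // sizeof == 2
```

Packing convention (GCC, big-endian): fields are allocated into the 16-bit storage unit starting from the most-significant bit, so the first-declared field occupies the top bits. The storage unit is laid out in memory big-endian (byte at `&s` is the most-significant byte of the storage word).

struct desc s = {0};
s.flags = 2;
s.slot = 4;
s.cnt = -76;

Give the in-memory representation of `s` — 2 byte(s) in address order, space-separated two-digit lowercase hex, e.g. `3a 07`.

14 b4

[11+:5] flags=2 & 0x1f = 0x2; word=0x1000
[8+:3] slot=4 & 0x7 = 0x4; word=0x1400
[0+:8] cnt=-76 & 0xff = 0xb4; word=0x14b4
word = 0x14b4 → big-endian bytes:
  [0]=0x14  [1]=0xb4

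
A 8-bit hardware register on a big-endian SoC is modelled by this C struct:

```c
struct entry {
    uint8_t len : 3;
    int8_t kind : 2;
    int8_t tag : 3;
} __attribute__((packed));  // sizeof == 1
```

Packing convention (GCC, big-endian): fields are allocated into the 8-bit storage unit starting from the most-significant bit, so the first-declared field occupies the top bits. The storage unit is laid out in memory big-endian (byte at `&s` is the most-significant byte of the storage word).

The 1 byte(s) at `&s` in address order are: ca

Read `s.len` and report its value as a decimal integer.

[0]=0xca (big-endian) → word 0xca
len:3 @ bit 5 → (0xca>>5)&0x7 = 0x6  ←
kind:2 @ bit 3 → (0xca>>3)&0x3 = 0x1
tag:3 @ bit 0 → (0xca>>0)&0x7 = 0x2

6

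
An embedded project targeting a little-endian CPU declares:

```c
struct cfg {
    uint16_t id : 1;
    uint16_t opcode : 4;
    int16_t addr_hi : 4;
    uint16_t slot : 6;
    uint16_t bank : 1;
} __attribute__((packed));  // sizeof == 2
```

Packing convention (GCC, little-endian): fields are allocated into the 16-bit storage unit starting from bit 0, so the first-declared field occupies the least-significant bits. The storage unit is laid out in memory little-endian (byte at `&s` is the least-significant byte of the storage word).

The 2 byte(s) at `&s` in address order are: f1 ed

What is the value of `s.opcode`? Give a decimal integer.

8

[0]=0xf1 [1]=0xed (little-endian) → word 0xedf1
id:1 @ bit 0 → (0xedf1>>0)&0x1 = 0x1
opcode:4 @ bit 1 → (0xedf1>>1)&0xf = 0x8  ←
addr_hi:4 @ bit 5 → (0xedf1>>5)&0xf = 0xf
slot:6 @ bit 9 → (0xedf1>>9)&0x3f = 0x36
bank:1 @ bit 15 → (0xedf1>>15)&0x1 = 0x1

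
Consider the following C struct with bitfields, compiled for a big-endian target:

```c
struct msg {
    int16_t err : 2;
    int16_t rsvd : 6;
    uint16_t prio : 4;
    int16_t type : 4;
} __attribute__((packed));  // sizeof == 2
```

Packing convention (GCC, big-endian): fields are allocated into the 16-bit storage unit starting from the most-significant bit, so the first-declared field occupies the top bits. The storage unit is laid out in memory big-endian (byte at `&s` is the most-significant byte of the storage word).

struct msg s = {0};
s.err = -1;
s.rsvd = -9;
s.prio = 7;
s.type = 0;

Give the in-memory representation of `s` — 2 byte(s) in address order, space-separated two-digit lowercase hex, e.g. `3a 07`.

f7 70

[14+:2] err=-1 & 0x3 = 0x3; word=0xc000
[8+:6] rsvd=-9 & 0x3f = 0x37; word=0xf700
[4+:4] prio=7 & 0xf = 0x7; word=0xf770
[0+:4] type=0 & 0xf = 0x0; word=0xf770
word = 0xf770 → big-endian bytes:
  [0]=0xf7  [1]=0x70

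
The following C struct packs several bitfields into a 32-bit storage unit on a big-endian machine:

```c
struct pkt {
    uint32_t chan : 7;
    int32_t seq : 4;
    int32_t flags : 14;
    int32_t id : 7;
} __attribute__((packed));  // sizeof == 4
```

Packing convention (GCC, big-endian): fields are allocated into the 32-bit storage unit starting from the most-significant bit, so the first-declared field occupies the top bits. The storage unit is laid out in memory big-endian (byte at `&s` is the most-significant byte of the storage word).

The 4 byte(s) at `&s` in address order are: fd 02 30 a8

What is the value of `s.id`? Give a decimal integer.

40

[0]=0xfd [1]=0x02 [2]=0x30 [3]=0xa8 (big-endian) → word 0xfd0230a8
chan [25+:7] = (word>>25) & 0x7f = 126
seq [21+:4] = (word>>21) & 0xf = 8
flags [7+:14] = (word>>7) & 0x3fff = 1121
id [0+:7] = (word>>0) & 0x7f = 40  ←
id signed 7b, MSB=0: value = 40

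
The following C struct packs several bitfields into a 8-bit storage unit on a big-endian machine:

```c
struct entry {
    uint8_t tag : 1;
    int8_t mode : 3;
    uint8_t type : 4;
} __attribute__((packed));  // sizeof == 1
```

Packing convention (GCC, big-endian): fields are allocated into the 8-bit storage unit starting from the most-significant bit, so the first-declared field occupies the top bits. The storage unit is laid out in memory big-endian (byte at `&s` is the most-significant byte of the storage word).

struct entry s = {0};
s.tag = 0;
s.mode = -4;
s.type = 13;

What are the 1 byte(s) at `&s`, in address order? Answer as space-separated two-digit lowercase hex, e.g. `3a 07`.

4d

[7+:1] tag=0 & 0x1 = 0x0; word=0x00
[4+:3] mode=-4 & 0x7 = 0x4; word=0x40
[0+:4] type=13 & 0xf = 0xd; word=0x4d
word = 0x4d → big-endian bytes:
  [0]=0x4d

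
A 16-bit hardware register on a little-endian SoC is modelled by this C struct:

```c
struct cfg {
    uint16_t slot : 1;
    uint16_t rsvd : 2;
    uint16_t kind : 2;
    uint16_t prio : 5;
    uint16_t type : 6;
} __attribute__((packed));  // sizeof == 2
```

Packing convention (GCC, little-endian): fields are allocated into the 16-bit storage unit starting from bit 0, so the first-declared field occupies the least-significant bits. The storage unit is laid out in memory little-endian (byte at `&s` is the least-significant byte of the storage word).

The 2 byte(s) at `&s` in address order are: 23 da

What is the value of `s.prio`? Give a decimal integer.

[0]=0x23 [1]=0xda (little-endian) → word 0xda23
slot:1 @ bit 0 → (0xda23>>0)&0x1 = 0x1
rsvd:2 @ bit 1 → (0xda23>>1)&0x3 = 0x1
kind:2 @ bit 3 → (0xda23>>3)&0x3 = 0x0
prio:5 @ bit 5 → (0xda23>>5)&0x1f = 0x11  ←
type:6 @ bit 10 → (0xda23>>10)&0x3f = 0x36

17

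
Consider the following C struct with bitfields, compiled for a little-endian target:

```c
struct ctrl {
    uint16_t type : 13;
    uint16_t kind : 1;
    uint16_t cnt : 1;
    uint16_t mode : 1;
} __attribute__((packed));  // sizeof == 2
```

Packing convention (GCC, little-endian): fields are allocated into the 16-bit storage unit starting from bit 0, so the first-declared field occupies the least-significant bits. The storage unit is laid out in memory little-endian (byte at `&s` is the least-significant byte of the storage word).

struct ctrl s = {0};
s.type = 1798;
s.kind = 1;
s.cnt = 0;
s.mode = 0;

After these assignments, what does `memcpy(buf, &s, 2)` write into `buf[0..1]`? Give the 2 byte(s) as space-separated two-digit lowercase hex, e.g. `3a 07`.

06 27

type:13 = 1798 → 0x706 << 0 → word 0x0706
kind:1 = 1 → 0x1 << 13 → word 0x2706
cnt:1 = 0 → 0x0 << 14 → word 0x2706
mode:1 = 0 → 0x0 << 15 → word 0x2706
word = 0x2706 → little-endian bytes:
  [0]=0x06  [1]=0x27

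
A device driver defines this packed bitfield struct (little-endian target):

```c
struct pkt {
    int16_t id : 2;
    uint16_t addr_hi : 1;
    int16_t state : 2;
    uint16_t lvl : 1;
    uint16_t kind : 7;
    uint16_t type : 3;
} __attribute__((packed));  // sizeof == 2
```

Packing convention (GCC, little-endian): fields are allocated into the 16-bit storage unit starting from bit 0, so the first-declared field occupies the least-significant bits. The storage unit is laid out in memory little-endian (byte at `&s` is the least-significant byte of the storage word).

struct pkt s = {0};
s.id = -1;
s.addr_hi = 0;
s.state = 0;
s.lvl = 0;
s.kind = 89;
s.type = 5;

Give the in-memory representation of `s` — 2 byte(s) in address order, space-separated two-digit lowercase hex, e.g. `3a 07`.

id (2b) val=-1 bits=0x3 at bit 0: 0x0003
addr_hi (1b) val=0 bits=0x0 at bit 2: 0x0003
state (2b) val=0 bits=0x0 at bit 3: 0x0003
lvl (1b) val=0 bits=0x0 at bit 5: 0x0003
kind (7b) val=89 bits=0x59 at bit 6: 0x1643
type (3b) val=5 bits=0x5 at bit 13: 0xb643
word = 0xb643 → little-endian bytes:
  [0]=0x43  [1]=0xb6

43 b6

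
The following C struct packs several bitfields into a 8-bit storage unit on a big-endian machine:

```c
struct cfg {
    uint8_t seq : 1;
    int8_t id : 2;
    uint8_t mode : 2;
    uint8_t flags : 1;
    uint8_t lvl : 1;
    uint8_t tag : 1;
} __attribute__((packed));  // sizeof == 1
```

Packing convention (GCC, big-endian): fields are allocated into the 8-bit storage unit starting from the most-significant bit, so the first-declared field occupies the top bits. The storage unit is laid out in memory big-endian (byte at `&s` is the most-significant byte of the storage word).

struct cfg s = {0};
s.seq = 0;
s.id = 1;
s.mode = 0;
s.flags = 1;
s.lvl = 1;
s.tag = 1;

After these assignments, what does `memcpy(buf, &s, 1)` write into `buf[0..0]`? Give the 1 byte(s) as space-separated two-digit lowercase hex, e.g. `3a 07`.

27

seq (1b) val=0 bits=0x0 at bit 7: 0x00
id (2b) val=1 bits=0x1 at bit 5: 0x20
mode (2b) val=0 bits=0x0 at bit 3: 0x20
flags (1b) val=1 bits=0x1 at bit 2: 0x24
lvl (1b) val=1 bits=0x1 at bit 1: 0x26
tag (1b) val=1 bits=0x1 at bit 0: 0x27
word = 0x27 → big-endian bytes:
  [0]=0x27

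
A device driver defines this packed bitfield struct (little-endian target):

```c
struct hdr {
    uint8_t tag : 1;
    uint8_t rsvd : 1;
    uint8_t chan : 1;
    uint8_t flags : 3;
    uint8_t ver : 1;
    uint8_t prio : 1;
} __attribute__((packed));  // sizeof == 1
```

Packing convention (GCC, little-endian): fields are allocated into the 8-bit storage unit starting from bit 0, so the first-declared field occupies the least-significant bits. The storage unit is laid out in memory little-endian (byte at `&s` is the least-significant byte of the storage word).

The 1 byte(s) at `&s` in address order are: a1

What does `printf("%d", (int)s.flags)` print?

4

[0]=0xa1 (little-endian) → word 0xa1
tag:1 @ bit 0 → (0xa1>>0)&0x1 = 0x1
rsvd:1 @ bit 1 → (0xa1>>1)&0x1 = 0x0
chan:1 @ bit 2 → (0xa1>>2)&0x1 = 0x0
flags:3 @ bit 3 → (0xa1>>3)&0x7 = 0x4  ←
ver:1 @ bit 6 → (0xa1>>6)&0x1 = 0x0
prio:1 @ bit 7 → (0xa1>>7)&0x1 = 0x1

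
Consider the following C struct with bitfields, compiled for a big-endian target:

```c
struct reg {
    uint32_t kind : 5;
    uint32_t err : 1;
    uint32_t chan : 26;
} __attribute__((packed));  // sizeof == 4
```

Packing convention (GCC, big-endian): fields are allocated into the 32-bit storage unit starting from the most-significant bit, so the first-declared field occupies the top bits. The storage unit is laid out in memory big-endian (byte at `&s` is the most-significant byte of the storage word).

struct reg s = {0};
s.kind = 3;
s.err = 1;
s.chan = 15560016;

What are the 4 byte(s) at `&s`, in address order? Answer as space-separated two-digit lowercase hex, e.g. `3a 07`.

[27+:5] kind=3 & 0x1f = 0x3; word=0x18000000
[26+:1] err=1 & 0x1 = 0x1; word=0x1c000000
[0+:26] chan=15560016 & 0x3ffffff = 0xed6d50; word=0x1ced6d50
word = 0x1ced6d50 → big-endian bytes:
  [0]=0x1c  [1]=0xed  [2]=0x6d  [3]=0x50

1c ed 6d 50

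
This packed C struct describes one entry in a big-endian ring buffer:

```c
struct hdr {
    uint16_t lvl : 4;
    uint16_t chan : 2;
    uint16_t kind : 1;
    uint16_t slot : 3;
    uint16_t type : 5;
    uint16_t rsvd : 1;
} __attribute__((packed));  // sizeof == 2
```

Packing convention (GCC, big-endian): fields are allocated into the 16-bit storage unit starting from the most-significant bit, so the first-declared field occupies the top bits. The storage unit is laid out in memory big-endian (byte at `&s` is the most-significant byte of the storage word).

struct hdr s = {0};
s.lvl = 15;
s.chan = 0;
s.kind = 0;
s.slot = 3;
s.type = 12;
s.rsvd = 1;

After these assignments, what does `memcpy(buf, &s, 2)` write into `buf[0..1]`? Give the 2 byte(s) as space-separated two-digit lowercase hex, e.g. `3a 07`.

f0 d9

lvl:4 = 15 → 0xf << 12 → word 0xf000
chan:2 = 0 → 0x0 << 10 → word 0xf000
kind:1 = 0 → 0x0 << 9 → word 0xf000
slot:3 = 3 → 0x3 << 6 → word 0xf0c0
type:5 = 12 → 0xc << 1 → word 0xf0d8
rsvd:1 = 1 → 0x1 << 0 → word 0xf0d9
word = 0xf0d9 → big-endian bytes:
  [0]=0xf0  [1]=0xd9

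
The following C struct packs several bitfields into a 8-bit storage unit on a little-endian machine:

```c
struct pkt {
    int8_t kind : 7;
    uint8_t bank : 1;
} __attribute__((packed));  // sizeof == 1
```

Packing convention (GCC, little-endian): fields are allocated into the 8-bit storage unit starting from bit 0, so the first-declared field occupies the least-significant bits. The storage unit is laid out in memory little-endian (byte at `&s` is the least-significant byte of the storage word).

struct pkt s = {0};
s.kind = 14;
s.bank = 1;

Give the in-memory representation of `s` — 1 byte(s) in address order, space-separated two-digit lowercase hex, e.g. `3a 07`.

[0+:7] kind=14 & 0x7f = 0xe; word=0x0e
[7+:1] bank=1 & 0x1 = 0x1; word=0x8e
word = 0x8e → little-endian bytes:
  [0]=0x8e

8e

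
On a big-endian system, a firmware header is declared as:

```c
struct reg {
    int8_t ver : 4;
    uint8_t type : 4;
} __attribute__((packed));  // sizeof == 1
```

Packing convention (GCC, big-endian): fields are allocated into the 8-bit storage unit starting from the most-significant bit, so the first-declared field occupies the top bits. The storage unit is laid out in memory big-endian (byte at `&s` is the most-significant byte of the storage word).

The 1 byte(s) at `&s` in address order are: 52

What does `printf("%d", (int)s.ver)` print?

[0]=0x52 (big-endian) → word 0x52
ver [4+:4] = (word>>4) & 0xf = 5  ←
type [0+:4] = (word>>0) & 0xf = 2
ver signed 4b, MSB=0: value = 5

5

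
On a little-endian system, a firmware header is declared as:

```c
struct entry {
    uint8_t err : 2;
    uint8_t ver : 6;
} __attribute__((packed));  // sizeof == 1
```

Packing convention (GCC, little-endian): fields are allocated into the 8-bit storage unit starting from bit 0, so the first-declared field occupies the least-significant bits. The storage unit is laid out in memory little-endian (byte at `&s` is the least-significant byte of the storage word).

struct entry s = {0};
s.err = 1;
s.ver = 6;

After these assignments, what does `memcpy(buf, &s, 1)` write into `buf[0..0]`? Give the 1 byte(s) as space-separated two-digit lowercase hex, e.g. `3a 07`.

19

[0+:2] err=1 & 0x3 = 0x1; word=0x01
[2+:6] ver=6 & 0x3f = 0x6; word=0x19
word = 0x19 → little-endian bytes:
  [0]=0x19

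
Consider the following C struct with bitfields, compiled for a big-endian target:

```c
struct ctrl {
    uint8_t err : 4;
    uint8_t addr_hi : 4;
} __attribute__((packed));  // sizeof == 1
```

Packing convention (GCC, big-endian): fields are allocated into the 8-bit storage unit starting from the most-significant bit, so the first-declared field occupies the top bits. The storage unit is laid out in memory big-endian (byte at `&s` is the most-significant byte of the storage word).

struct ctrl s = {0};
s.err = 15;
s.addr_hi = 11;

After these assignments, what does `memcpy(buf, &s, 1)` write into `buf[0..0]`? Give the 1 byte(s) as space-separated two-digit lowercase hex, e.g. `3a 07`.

fb

err:4 = 15 → 0xf << 4 → word 0xf0
addr_hi:4 = 11 → 0xb << 0 → word 0xfb
word = 0xfb → big-endian bytes:
  [0]=0xfb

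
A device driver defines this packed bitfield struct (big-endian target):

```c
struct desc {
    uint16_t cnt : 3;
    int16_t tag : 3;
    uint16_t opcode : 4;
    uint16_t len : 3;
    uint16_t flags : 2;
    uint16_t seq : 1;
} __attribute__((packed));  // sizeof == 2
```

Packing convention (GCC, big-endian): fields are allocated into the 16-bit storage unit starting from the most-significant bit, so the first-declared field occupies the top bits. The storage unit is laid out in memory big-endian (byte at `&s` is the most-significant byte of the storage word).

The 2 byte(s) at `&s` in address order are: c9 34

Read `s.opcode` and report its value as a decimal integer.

[0]=0xc9 [1]=0x34 (big-endian) → word 0xc934
cnt [13+:3] = (word>>13) & 0x7 = 6
tag [10+:3] = (word>>10) & 0x7 = 2
opcode [6+:4] = (word>>6) & 0xf = 4  ←
len [3+:3] = (word>>3) & 0x7 = 6
flags [1+:2] = (word>>1) & 0x3 = 2
seq [0+:1] = (word>>0) & 0x1 = 0

4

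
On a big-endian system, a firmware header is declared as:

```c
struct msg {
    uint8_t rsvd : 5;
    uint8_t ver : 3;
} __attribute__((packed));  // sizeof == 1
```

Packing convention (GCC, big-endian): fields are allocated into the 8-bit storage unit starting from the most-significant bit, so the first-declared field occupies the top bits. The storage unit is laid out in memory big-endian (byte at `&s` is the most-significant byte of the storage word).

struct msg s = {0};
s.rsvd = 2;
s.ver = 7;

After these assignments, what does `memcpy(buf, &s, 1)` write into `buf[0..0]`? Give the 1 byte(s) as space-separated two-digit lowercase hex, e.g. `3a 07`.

rsvd:5 = 2 → 0x2 << 3 → word 0x10
ver:3 = 7 → 0x7 << 0 → word 0x17
word = 0x17 → big-endian bytes:
  [0]=0x17

17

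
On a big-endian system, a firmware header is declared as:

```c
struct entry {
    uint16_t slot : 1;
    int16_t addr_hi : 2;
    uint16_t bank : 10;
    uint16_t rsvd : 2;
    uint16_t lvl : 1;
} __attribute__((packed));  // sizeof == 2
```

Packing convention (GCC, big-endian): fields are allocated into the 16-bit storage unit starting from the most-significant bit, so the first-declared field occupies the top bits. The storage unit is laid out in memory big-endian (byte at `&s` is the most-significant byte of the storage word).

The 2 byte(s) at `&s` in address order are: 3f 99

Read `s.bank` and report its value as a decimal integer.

[0]=0x3f [1]=0x99 (big-endian) → word 0x3f99
slot:1 @ bit 15 → (0x3f99>>15)&0x1 = 0x0
addr_hi:2 @ bit 13 → (0x3f99>>13)&0x3 = 0x1
bank:10 @ bit 3 → (0x3f99>>3)&0x3ff = 0x3f3  ←
rsvd:2 @ bit 1 → (0x3f99>>1)&0x3 = 0x0
lvl:1 @ bit 0 → (0x3f99>>0)&0x1 = 0x1

1011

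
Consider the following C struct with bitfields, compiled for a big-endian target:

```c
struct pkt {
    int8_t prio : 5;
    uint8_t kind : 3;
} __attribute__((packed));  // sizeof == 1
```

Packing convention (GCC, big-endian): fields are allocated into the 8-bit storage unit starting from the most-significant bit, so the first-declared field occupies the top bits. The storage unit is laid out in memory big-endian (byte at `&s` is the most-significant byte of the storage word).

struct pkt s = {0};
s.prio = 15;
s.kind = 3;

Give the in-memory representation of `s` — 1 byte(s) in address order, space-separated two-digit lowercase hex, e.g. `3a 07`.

prio (5b) val=15 bits=0xf at bit 3: 0x78
kind (3b) val=3 bits=0x3 at bit 0: 0x7b
word = 0x7b → big-endian bytes:
  [0]=0x7b

7b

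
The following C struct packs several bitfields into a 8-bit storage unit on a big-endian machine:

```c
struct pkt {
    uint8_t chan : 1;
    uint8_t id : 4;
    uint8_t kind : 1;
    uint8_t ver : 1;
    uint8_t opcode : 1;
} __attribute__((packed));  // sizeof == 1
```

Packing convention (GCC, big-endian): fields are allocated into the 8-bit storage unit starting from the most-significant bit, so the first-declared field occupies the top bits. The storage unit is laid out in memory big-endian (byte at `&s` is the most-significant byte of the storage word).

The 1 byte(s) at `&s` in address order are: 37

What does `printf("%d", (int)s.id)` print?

[0]=0x37 (big-endian) → word 0x37
chan [7+:1] = (word>>7) & 0x1 = 0
id [3+:4] = (word>>3) & 0xf = 6  ←
kind [2+:1] = (word>>2) & 0x1 = 1
ver [1+:1] = (word>>1) & 0x1 = 1
opcode [0+:1] = (word>>0) & 0x1 = 1

6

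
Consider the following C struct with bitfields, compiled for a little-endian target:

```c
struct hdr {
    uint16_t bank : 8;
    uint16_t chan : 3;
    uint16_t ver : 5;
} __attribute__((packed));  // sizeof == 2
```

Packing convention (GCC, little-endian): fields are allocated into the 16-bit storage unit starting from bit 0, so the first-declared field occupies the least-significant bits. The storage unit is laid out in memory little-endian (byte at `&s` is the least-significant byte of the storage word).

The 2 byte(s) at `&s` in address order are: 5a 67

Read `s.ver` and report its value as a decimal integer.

[0]=0x5a [1]=0x67 (little-endian) → word 0x675a
bank [0+:8] = (word>>0) & 0xff = 90
chan [8+:3] = (word>>8) & 0x7 = 7
ver [11+:5] = (word>>11) & 0x1f = 12  ←

12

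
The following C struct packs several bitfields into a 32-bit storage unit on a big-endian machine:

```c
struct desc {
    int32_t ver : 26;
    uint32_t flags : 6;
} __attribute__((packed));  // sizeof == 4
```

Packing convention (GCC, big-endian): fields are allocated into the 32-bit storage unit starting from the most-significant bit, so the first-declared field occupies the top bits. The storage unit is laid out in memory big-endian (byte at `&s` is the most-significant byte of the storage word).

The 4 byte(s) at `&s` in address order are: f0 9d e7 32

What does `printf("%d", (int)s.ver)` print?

[0]=0xf0 [1]=0x9d [2]=0xe7 [3]=0x32 (big-endian) → word 0xf09de732
ver [6+:26] = (word>>6) & 0x3ffffff = 63076252  ←
flags [0+:6] = (word>>0) & 0x3f = 50
ver signed 26b, MSB=1: 63076252 - 67108864 = -4032612

-4032612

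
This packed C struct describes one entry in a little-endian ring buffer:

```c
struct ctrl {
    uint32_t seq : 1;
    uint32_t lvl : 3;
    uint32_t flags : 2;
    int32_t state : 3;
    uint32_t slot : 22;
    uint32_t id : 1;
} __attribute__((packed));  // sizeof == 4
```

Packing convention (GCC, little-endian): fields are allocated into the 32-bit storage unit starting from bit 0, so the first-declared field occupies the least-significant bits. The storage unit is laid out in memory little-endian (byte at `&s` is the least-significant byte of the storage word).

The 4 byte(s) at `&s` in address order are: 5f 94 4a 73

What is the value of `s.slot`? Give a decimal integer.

3777866

[0]=0x5f [1]=0x94 [2]=0x4a [3]=0x73 (little-endian) → word 0x734a945f
seq [0+:1] = (word>>0) & 0x1 = 1
lvl [1+:3] = (word>>1) & 0x7 = 7
flags [4+:2] = (word>>4) & 0x3 = 1
state [6+:3] = (word>>6) & 0x7 = 1
slot [9+:22] = (word>>9) & 0x3fffff = 3777866  ←
id [31+:1] = (word>>31) & 0x1 = 0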